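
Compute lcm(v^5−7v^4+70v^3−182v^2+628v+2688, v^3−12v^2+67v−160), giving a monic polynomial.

v^6−12v^5+105v^4−532v^3+1538v^2−452v−13440

By polynomial division,
  v^5−7v^4+70v^3−182v^2+628v+2688 = (v^2+5v+63)(v^3−12v^2+67v−160) + (399v^2−2793v+12768)
  v^3−12v^2+67v−160 = ((1/399)v−5/399)(399v^2−2793v+12768) + (0)
Last nonzero remainder: 399v^2−2793v+12768. Dividing through by 399 gives the monic gcd v^2−7v+32.
Then lcm(f, g) = f·g / gcd(f, g); expanding and making the result monic gives the answer.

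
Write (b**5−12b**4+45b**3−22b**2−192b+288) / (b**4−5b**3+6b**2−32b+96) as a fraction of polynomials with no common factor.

(b**3−5b**2−2b+24)/(b**2+2b+8)

Euclidean algorithm in ℚ[b]:
  b**5−12b**4+45b**3−22b**2−192b+288 = (b−7)(b**4−5b**3+6b**2−32b+96) + (4b**3+52b**2−512b+960)
  b**4−5b**3+6b**2−32b+96 = ((1/4)b−9/2)(4b**3+52b**2−512b+960) + (368b**2−2576b+4416)
  4b**3+52b**2−512b+960 = ((1/92)b+5/23)(368b**2−2576b+4416) + (0)
Last nonzero remainder: 368b**2−2576b+4416. Dividing through by 368 gives the monic gcd b**2−7b+12.
Cancel b**2−7b+12 from numerator and denominator to get the reduced form.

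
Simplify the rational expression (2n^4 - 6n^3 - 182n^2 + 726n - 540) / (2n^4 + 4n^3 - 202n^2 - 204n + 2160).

(n - 1)/(n + 4)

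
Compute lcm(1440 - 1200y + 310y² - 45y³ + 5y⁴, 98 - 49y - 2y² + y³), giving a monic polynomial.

Euclidean algorithm in ℚ[y]:
  5y⁴ - 45y³ + 310y² - 1200y + 1440 = (5y - 35)(y³ - 2y² - 49y + 98) + (485y² - 3405y + 4870)
  y³ - 2y² - 49y + 98 = ((1/485)y + 487/47045)(485y² - 3405y + 4870) + (-(223872/9409)y + 447744/9409)
  485y² - 3405y + 4870 = (-(4563365/223872)y + 22910915/223872)(-(223872/9409)y + 447744/9409) + (0)
Last nonzero remainder: -(223872/9409)y + 447744/9409. Dividing through by -223872/9409 gives the monic gcd y - 2.
Then lcm(f, g) = f·g / gcd(f, g); expanding and making the result monic gives the answer.

-14112 + 11760y - 2750y² + 201y³ + 13y⁴ - 9y⁵ + y⁶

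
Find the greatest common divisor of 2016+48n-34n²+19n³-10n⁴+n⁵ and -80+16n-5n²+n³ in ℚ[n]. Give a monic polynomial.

16+n²

Apply the Euclidean algorithm:
  n⁵-10n⁴+19n³-34n²+48n+2016 = (n²-5n-22)(n³-5n²+16n-80) + (16n²+256)
  n³-5n²+16n-80 = ((1/16)n-5/16)(16n²+256) + (0)
Last nonzero remainder: 16n²+256. Dividing through by 16 gives the monic gcd n²+16.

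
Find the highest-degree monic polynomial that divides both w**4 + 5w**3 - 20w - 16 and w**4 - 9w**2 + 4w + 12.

Euclidean algorithm in ℚ[w]:
  w**4 + 5w**3 - 20w - 16 = (w**4 - 9w**2 + 4w + 12) + (5w**3 + 9w**2 - 24w - 28)
  w**4 - 9w**2 + 4w + 12 = ((1/5)w - 9/25)(5w**3 + 9w**2 - 24w - 28) + (-(24/25)w**2 + (24/25)w + 48/25)
  5w**3 + 9w**2 - 24w - 28 = (-(125/24)w - 175/12)(-(24/25)w**2 + (24/25)w + 48/25) + (0)
Last nonzero remainder: -(24/25)w**2 + (24/25)w + 48/25. Dividing through by -24/25 gives the monic gcd w**2 - w - 2.

w**2 - w - 2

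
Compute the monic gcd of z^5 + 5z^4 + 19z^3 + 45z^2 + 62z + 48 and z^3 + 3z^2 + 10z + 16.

z^3 + 3z^2 + 10z + 16

Repeated division with remainder:
  z^5 + 5z^4 + 19z^3 + 45z^2 + 62z + 48 = (z^2 + 2z + 3)(z^3 + 3z^2 + 10z + 16) + (0)
The last nonzero remainder z^3 + 3z^2 + 10z + 16 is already monic.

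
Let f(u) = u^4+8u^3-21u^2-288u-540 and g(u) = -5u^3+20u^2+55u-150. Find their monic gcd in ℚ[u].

Apply the Euclidean algorithm:
  u^4+8u^3-21u^2-288u-540 = (-(1/5)u-12/5)(-5u^3+20u^2+55u-150) + (38u^2-186u-900)
  -5u^3+20u^2+55u-150 = (-(5/38)u-85/722)(38u^2-186u-900) + (-(30800/361)u-92400/361)
  38u^2-186u-900 = (-(6859/15400)u+1083/308)(-(30800/361)u-92400/361) + (0)
Last nonzero remainder: -(30800/361)u-92400/361. Dividing through by -30800/361 gives the monic gcd u+3.

u+3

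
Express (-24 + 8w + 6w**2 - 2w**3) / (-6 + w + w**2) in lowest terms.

(12 + 2w - 2w**2)/(3 + w)

Apply the Euclidean algorithm:
  -2w**3 + 6w**2 + 8w - 24 = (-2w + 8)(w**2 + w - 6) + (-12w + 24)
  w**2 + w - 6 = (-(1/12)w - 1/4)(-12w + 24) + (0)
Last nonzero remainder: -12w + 24. Dividing through by -12 gives the monic gcd w - 2.
Cancel w - 2 from numerator and denominator to get the reduced form.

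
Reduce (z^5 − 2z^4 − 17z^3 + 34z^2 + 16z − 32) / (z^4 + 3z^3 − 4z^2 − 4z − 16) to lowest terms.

Euclidean algorithm in ℚ[z]:
  z^5 − 2z^4 − 17z^3 + 34z^2 + 16z − 32 = (z − 5)(z^4 + 3z^3 − 4z^2 − 4z − 16) + (2z^3 + 18z^2 + 12z − 112)
  z^4 + 3z^3 − 4z^2 − 4z − 16 = ((1/2)z − 3)(2z^3 + 18z^2 + 12z − 112) + (44z^2 + 88z − 352)
  2z^3 + 18z^2 + 12z − 112 = ((1/22)z + 7/22)(44z^2 + 88z − 352) + (0)
Last nonzero remainder: 44z^2 + 88z − 352. Dividing through by 44 gives the monic gcd z^2 + 2z − 8.
Cancel z^2 + 2z − 8 from numerator and denominator to get the reduced form.

(z^3 − 4z^2 − z + 4)/(z^2 + z + 2)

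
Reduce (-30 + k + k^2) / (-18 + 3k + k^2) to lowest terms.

(-5 + k)/(-3 + k)

Euclidean algorithm in ℚ[k]:
  k^2 + k - 30 = (k^2 + 3k - 18) + (-2k - 12)
  k^2 + 3k - 18 = (-(1/2)k + 3/2)(-2k - 12) + (0)
Last nonzero remainder: -2k - 12. Dividing through by -2 gives the monic gcd k + 6.
Cancel k + 6 from numerator and denominator to get the reduced form.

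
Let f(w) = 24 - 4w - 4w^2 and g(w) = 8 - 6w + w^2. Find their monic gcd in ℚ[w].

-2 + w

Repeated division with remainder:
  -4w^2 - 4w + 24 = (-4)(w^2 - 6w + 8) + (-28w + 56)
  w^2 - 6w + 8 = (-(1/28)w + 1/7)(-28w + 56) + (0)
Last nonzero remainder: -28w + 56. Dividing through by -28 gives the monic gcd w - 2.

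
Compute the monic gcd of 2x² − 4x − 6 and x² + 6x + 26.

1

Euclidean algorithm in ℚ[x]:
  2x² − 4x − 6 = (2)(x² + 6x + 26) + (−16x − 58)
  x² + 6x + 26 = (−(1/16)x − 19/128)(−16x − 58) + (1113/64)
  −16x − 58 = (−(1024/1113)x − 3712/1113)(1113/64) + (0)
The last nonzero remainder is the constant 1113/64, so the polynomials are coprime and gcd = 1.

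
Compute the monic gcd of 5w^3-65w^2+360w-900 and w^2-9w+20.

1

Apply the Euclidean algorithm:
  5w^3-65w^2+360w-900 = (5w-20)(w^2-9w+20) + (80w-500)
  w^2-9w+20 = ((1/80)w-11/320)(80w-500) + (45/16)
  80w-500 = ((256/9)w-1600/9)(45/16) + (0)
The last nonzero remainder is the constant 45/16, so the polynomials are coprime and gcd = 1.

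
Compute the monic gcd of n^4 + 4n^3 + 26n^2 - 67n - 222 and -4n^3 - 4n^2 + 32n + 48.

n^2 - n - 6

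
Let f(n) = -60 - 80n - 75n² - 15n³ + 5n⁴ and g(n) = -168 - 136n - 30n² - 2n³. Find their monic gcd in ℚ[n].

2 + n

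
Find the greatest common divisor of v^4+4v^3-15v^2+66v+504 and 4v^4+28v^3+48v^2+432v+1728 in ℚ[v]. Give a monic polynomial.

v^2+10v+24

Apply the Euclidean algorithm:
  v^4+4v^3-15v^2+66v+504 = (1/4)(4v^4+28v^3+48v^2+432v+1728) + (-3v^3-27v^2-42v+72)
  4v^4+28v^3+48v^2+432v+1728 = (-(4/3)v+8/3)(-3v^3-27v^2-42v+72) + (64v^2+640v+1536)
  -3v^3-27v^2-42v+72 = (-(3/64)v+3/64)(64v^2+640v+1536) + (0)
Last nonzero remainder: 64v^2+640v+1536. Dividing through by 64 gives the monic gcd v^2+10v+24.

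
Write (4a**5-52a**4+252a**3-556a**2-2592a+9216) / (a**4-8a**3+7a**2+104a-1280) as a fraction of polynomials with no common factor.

Repeated division with remainder:
  4a**5-52a**4+252a**3-556a**2-2592a+9216 = (4a-20)(a**4-8a**3+7a**2+104a-1280) + (64a**3-832a**2+4608a-16384)
  a**4-8a**3+7a**2+104a-1280 = ((1/64)a+5/64)(64a**3-832a**2+4608a-16384) + (0)
Last nonzero remainder: 64a**3-832a**2+4608a-16384. Dividing through by 64 gives the monic gcd a**3-13a**2+72a-256.
Cancel a**3-13a**2+72a-256 from numerator and denominator to get the reduced form.

(4a**2-36)/(a+5)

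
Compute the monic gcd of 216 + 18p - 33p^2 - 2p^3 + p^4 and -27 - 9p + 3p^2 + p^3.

-9 + p^2

Euclidean algorithm in ℚ[p]:
  p^4 - 2p^3 - 33p^2 + 18p + 216 = (p - 5)(p^3 + 3p^2 - 9p - 27) + (-9p^2 + 81)
  p^3 + 3p^2 - 9p - 27 = (-(1/9)p - 1/3)(-9p^2 + 81) + (0)
Last nonzero remainder: -9p^2 + 81. Dividing through by -9 gives the monic gcd p^2 - 9.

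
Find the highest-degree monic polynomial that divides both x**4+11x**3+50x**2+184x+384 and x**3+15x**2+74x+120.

x**2+10x+24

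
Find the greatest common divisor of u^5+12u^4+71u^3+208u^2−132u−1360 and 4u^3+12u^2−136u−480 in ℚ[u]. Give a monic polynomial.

Euclidean algorithm in ℚ[u]:
  u^5+12u^4+71u^3+208u^2−132u−1360 = ((1/4)u^2+(9/4)u+39/2)(4u^3+12u^2−136u−480) + (400u^2+3600u+8000)
  4u^3+12u^2−136u−480 = ((1/100)u−3/50)(400u^2+3600u+8000) + (0)
Last nonzero remainder: 400u^2+3600u+8000. Dividing through by 400 gives the monic gcd u^2+9u+20.

u^2+9u+20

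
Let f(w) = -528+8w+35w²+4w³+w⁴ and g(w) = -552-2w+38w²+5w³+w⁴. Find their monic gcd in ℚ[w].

Repeated division with remainder:
  w⁴+4w³+35w²+8w-528 = (w⁴+5w³+38w²-2w-552) + (-w³-3w²+10w+24)
  w⁴+5w³+38w²-2w-552 = (-w-2)(-w³-3w²+10w+24) + (42w²+42w-504)
  -w³-3w²+10w+24 = (-(1/42)w-1/21)(42w²+42w-504) + (0)
Last nonzero remainder: 42w²+42w-504. Dividing through by 42 gives the monic gcd w²+w-12.

-12+w+w²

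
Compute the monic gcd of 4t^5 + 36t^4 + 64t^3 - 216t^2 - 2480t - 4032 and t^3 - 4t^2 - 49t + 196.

Repeated division with remainder:
  4t^5 + 36t^4 + 64t^3 - 216t^2 - 2480t - 4032 = (4t^2 + 52t + 468)(t^3 - 4t^2 - 49t + 196) + (3420t^2 + 10260t - 95760)
  t^3 - 4t^2 - 49t + 196 = ((1/3420)t - 7/3420)(3420t^2 + 10260t - 95760) + (0)
Last nonzero remainder: 3420t^2 + 10260t - 95760. Dividing through by 3420 gives the monic gcd t^2 + 3t - 28.

t^2 + 3t - 28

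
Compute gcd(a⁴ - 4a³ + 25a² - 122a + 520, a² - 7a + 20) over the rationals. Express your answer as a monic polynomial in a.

a² - 7a + 20

Apply the Euclidean algorithm:
  a⁴ - 4a³ + 25a² - 122a + 520 = (a² + 3a + 26)(a² - 7a + 20) + (0)
The last nonzero remainder a² - 7a + 20 is already monic.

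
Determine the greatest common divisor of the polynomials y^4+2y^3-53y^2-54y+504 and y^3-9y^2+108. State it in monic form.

y-6

Euclidean algorithm in ℚ[y]:
  y^4+2y^3-53y^2-54y+504 = (y+11)(y^3-9y^2+108) + (46y^2-162y-684)
  y^3-9y^2+108 = ((1/46)y-63/529)(46y^2-162y-684) + (-(2340/529)y+14040/529)
  46y^2-162y-684 = (-(12167/1170)y-10051/390)(-(2340/529)y+14040/529) + (0)
Last nonzero remainder: -(2340/529)y+14040/529. Dividing through by -2340/529 gives the monic gcd y-6.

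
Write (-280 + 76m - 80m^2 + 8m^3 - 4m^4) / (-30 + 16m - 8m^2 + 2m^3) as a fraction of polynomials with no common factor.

Apply the Euclidean algorithm:
  -4m^4 + 8m^3 - 80m^2 + 76m - 280 = (-2m - 4)(2m^3 - 8m^2 + 16m - 30) + (-80m^2 + 80m - 400)
  2m^3 - 8m^2 + 16m - 30 = (-(1/40)m + 3/40)(-80m^2 + 80m - 400) + (0)
Last nonzero remainder: -80m^2 + 80m - 400. Dividing through by -80 gives the monic gcd m^2 - m + 5.
Cancel m^2 - m + 5 from numerator and denominator to get the reduced form.

(-28 + 2m - 2m^2)/(-3 + m)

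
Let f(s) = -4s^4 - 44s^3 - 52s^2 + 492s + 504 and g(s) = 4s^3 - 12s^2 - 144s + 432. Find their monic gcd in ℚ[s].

Repeated division with remainder:
  -4s^4 - 44s^3 - 52s^2 + 492s + 504 = (-s - 14)(4s^3 - 12s^2 - 144s + 432) + (-364s^2 - 1092s + 6552)
  4s^3 - 12s^2 - 144s + 432 = (-(1/91)s + 6/91)(-364s^2 - 1092s + 6552) + (0)
Last nonzero remainder: -364s^2 - 1092s + 6552. Dividing through by -364 gives the monic gcd s^2 + 3s - 18.

s^2 + 3s - 18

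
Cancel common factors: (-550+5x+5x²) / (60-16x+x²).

Apply the Euclidean algorithm:
  5x²+5x-550 = (5)(x²-16x+60) + (85x-850)
  x²-16x+60 = ((1/85)x-6/85)(85x-850) + (0)
Last nonzero remainder: 85x-850. Dividing through by 85 gives the monic gcd x-10.
Cancel x-10 from numerator and denominator to get the reduced form.

(55+5x)/(-6+x)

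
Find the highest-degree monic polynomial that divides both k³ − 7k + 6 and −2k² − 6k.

k + 3

Repeated division with remainder:
  k³ − 7k + 6 = (−(1/2)k + 3/2)(−2k² − 6k) + (2k + 6)
  −2k² − 6k = (−k)(2k + 6) + (0)
Last nonzero remainder: 2k + 6. Dividing through by 2 gives the monic gcd k + 3.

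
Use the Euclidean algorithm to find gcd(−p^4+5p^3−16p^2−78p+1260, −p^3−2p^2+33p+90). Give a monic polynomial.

Repeated division with remainder:
  −p^4+5p^3−16p^2−78p+1260 = (p−7)(−p^3−2p^2+33p+90) + (−63p^2+63p+1890)
  −p^3−2p^2+33p+90 = ((1/63)p+1/21)(−63p^2+63p+1890) + (0)
Last nonzero remainder: −63p^2+63p+1890. Dividing through by −63 gives the monic gcd p^2−p−30.

p^2−p−30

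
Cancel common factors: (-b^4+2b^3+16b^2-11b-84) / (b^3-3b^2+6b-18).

By polynomial division,
  -b^4+2b^3+16b^2-11b-84 = (-b-1)(b^3-3b^2+6b-18) + (19b^2-23b-102)
  b^3-3b^2+6b-18 = ((1/19)b-34/361)(19b^2-23b-102) + ((3322/361)b-9966/361)
  19b^2-23b-102 = ((6859/3322)b+6137/1661)((3322/361)b-9966/361) + (0)
Last nonzero remainder: (3322/361)b-9966/361. Dividing through by 3322/361 gives the monic gcd b-3.
Cancel b-3 from numerator and denominator to get the reduced form.

(-b^3-b^2+13b+28)/(b^2+6)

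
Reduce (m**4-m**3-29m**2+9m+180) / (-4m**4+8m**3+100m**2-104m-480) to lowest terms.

Euclidean algorithm in ℚ[m]:
  m**4-m**3-29m**2+9m+180 = (-1/4)(-4m**4+8m**3+100m**2-104m-480) + (m**3-4m**2-17m+60)
  -4m**4+8m**3+100m**2-104m-480 = (-4m-8)(m**3-4m**2-17m+60) + (0)
The last nonzero remainder m**3-4m**2-17m+60 is already monic.
Cancel m**3-4m**2-17m+60 from numerator and denominator to get the reduced form.

(-m-3)/(4m+8)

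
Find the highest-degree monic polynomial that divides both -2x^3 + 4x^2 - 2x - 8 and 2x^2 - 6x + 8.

x^2 - 3x + 4

Apply the Euclidean algorithm:
  -2x^3 + 4x^2 - 2x - 8 = (-x - 1)(2x^2 - 6x + 8) + (0)
Last nonzero remainder: 2x^2 - 6x + 8. Dividing through by 2 gives the monic gcd x^2 - 3x + 4.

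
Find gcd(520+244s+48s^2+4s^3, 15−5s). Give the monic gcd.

1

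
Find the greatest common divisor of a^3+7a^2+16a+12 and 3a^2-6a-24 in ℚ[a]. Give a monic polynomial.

a+2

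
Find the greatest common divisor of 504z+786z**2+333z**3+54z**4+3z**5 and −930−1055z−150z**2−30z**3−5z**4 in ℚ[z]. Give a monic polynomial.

Apply the Euclidean algorithm:
  3z**5+54z**4+333z**3+786z**2+504z = (−(3/5)z−36/5)(−5z**4−30z**3−150z**2−1055z−930) + (27z**3−927z**2−7650z−6696)
  −5z**4−30z**3−150z**2−1055z−930 = (−(5/27)z−605/81)(27z**3−927z**2−7650z−6696) + (−(76415/9)z**2−(534905/9)z−152830/3)
  27z**3−927z**2−7650z−6696 = (−(243/76415)z+324/2465)(−(76415/9)z**2−(534905/9)z−152830/3) + (0)
Last nonzero remainder: −(76415/9)z**2−(534905/9)z−152830/3. Dividing through by −76415/9 gives the monic gcd z**2+7z+6.

6+7z+z**2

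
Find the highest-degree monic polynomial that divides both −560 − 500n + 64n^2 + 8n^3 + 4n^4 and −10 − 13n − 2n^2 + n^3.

Euclidean algorithm in ℚ[n]:
  4n^4 + 8n^3 + 64n^2 − 500n − 560 = (4n + 16)(n^3 − 2n^2 − 13n − 10) + (148n^2 − 252n − 400)
  n^3 − 2n^2 − 13n − 10 = ((1/148)n − 11/5476)(148n^2 − 252n − 400) + (−(14790/1369)n − 14790/1369)
  148n^2 − 252n − 400 = (−(101306/7395)n + 54760/1479)(−(14790/1369)n − 14790/1369) + (0)
Last nonzero remainder: −(14790/1369)n − 14790/1369. Dividing through by −14790/1369 gives the monic gcd n + 1.

1 + n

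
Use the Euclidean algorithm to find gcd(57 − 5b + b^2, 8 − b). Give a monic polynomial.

1

Apply the Euclidean algorithm:
  b^2 − 5b + 57 = (−b − 3)(−b + 8) + (81)
  −b + 8 = (−(1/81)b + 8/81)(81) + (0)
The last nonzero remainder is the constant 81, so the polynomials are coprime and gcd = 1.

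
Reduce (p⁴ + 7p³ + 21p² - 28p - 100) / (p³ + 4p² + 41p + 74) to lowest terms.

(p³ + 5p² + 11p - 50)/(p² + 2p + 37)

By polynomial division,
  p⁴ + 7p³ + 21p² - 28p - 100 = (p + 3)(p³ + 4p² + 41p + 74) + (-32p² - 225p - 322)
  p³ + 4p² + 41p + 74 = (-(1/32)p + 97/1024)(-32p² - 225p - 322) + ((53505/1024)p + 53505/512)
  -32p² - 225p - 322 = (-(32768/53505)p - 164864/53505)((53505/1024)p + 53505/512) + (0)
Last nonzero remainder: (53505/1024)p + 53505/512. Dividing through by 53505/1024 gives the monic gcd p + 2.
Cancel p + 2 from numerator and denominator to get the reduced form.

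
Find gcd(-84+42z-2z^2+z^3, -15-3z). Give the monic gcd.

Apply the Euclidean algorithm:
  z^3-2z^2+42z-84 = (-(1/3)z^2+(7/3)z-77/3)(-3z-15) + (-469)
  -3z-15 = ((3/469)z+15/469)(-469) + (0)
The last nonzero remainder is the constant -469, so the polynomials are coprime and gcd = 1.

1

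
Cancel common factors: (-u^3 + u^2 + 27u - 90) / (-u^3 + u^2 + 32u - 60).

By polynomial division,
  -u^3 + u^2 + 27u - 90 = (-u^3 + u^2 + 32u - 60) + (-5u - 30)
  -u^3 + u^2 + 32u - 60 = ((1/5)u^2 - (7/5)u + 2)(-5u - 30) + (0)
Last nonzero remainder: -5u - 30. Dividing through by -5 gives the monic gcd u + 6.
Cancel u + 6 from numerator and denominator to get the reduced form.

(u^2 - 7u + 15)/(u^2 - 7u + 10)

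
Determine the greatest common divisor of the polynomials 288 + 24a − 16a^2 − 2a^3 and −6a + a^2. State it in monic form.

1

Repeated division with remainder:
  −2a^3 − 16a^2 + 24a + 288 = (−2a − 28)(a^2 − 6a) + (−144a + 288)
  a^2 − 6a = (−(1/144)a + 1/36)(−144a + 288) + (−8)
  −144a + 288 = (18a − 36)(−8) + (0)
The last nonzero remainder is the constant −8, so the polynomials are coprime and gcd = 1.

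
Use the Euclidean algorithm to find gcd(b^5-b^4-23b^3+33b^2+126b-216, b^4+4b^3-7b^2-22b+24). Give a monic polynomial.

b^3+5b^2-2b-24

Repeated division with remainder:
  b^5-b^4-23b^3+33b^2+126b-216 = (b-5)(b^4+4b^3-7b^2-22b+24) + (4b^3+20b^2-8b-96)
  b^4+4b^3-7b^2-22b+24 = ((1/4)b-1/4)(4b^3+20b^2-8b-96) + (0)
Last nonzero remainder: 4b^3+20b^2-8b-96. Dividing through by 4 gives the monic gcd b^3+5b^2-2b-24.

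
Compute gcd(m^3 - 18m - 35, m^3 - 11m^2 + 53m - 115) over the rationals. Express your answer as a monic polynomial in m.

Euclidean algorithm in ℚ[m]:
  m^3 - 18m - 35 = (m^3 - 11m^2 + 53m - 115) + (11m^2 - 71m + 80)
  m^3 - 11m^2 + 53m - 115 = ((1/11)m - 50/121)(11m^2 - 71m + 80) + ((1983/121)m - 9915/121)
  11m^2 - 71m + 80 = ((1331/1983)m - 1936/1983)((1983/121)m - 9915/121) + (0)
Last nonzero remainder: (1983/121)m - 9915/121. Dividing through by 1983/121 gives the monic gcd m - 5.

m - 5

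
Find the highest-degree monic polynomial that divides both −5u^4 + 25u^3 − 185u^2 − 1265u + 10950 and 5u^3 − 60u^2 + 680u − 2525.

Apply the Euclidean algorithm:
  −5u^4 + 25u^3 − 185u^2 − 1265u + 10950 = (−u − 7)(5u^3 − 60u^2 + 680u − 2525) + (75u^2 + 970u − 6725)
  5u^3 − 60u^2 + 680u − 2525 = ((1/15)u − 374/225)(75u^2 + 970u − 6725) + ((123331/45)u − 123331/9)
  75u^2 + 970u − 6725 = ((3375/123331)u + 60525/123331)((123331/45)u − 123331/9) + (0)
Last nonzero remainder: (123331/45)u − 123331/9. Dividing through by 123331/45 gives the monic gcd u − 5.

u − 5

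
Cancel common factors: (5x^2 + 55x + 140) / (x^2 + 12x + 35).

(5x + 20)/(x + 5)

Euclidean algorithm in ℚ[x]:
  5x^2 + 55x + 140 = (5)(x^2 + 12x + 35) + (−5x − 35)
  x^2 + 12x + 35 = (−(1/5)x − 1)(−5x − 35) + (0)
Last nonzero remainder: −5x − 35. Dividing through by −5 gives the monic gcd x + 7.
Cancel x + 7 from numerator and denominator to get the reduced form.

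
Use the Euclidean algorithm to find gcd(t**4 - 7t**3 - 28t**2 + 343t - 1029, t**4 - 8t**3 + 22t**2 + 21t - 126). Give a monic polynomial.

Repeated division with remainder:
  t**4 - 7t**3 - 28t**2 + 343t - 1029 = (t**4 - 8t**3 + 22t**2 + 21t - 126) + (t**3 - 50t**2 + 322t - 903)
  t**4 - 8t**3 + 22t**2 + 21t - 126 = (t + 42)(t**3 - 50t**2 + 322t - 903) + (1800t**2 - 12600t + 37800)
  t**3 - 50t**2 + 322t - 903 = ((1/1800)t - 43/1800)(1800t**2 - 12600t + 37800) + (0)
Last nonzero remainder: 1800t**2 - 12600t + 37800. Dividing through by 1800 gives the monic gcd t**2 - 7t + 21.

t**2 - 7t + 21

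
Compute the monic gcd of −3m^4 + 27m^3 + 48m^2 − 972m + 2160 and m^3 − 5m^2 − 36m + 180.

m^3 − 5m^2 − 36m + 180

Repeated division with remainder:
  −3m^4 + 27m^3 + 48m^2 − 972m + 2160 = (−3m + 12)(m^3 − 5m^2 − 36m + 180) + (0)
The last nonzero remainder m^3 − 5m^2 − 36m + 180 is already monic.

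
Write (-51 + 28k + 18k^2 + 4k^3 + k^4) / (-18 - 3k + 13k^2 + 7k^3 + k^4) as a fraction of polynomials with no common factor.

(17 + 2k + k^2)/(6 + 5k + k^2)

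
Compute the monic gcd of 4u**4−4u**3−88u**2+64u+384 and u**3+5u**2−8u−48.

Euclidean algorithm in ℚ[u]:
  4u**4−4u**3−88u**2+64u+384 = (4u−24)(u**3+5u**2−8u−48) + (64u**2+64u−768)
  u**3+5u**2−8u−48 = ((1/64)u+1/16)(64u**2+64u−768) + (0)
Last nonzero remainder: 64u**2+64u−768. Dividing through by 64 gives the monic gcd u**2+u−12.

u**2+u−12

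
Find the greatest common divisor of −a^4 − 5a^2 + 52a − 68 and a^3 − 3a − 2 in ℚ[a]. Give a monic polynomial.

Repeated division with remainder:
  −a^4 − 5a^2 + 52a − 68 = (−a)(a^3 − 3a − 2) + (−8a^2 + 50a − 68)
  a^3 − 3a − 2 = (−(1/8)a − 25/32)(−8a^2 + 50a − 68) + ((441/16)a − 441/8)
  −8a^2 + 50a − 68 = (−(128/441)a + 544/441)((441/16)a − 441/8) + (0)
Last nonzero remainder: (441/16)a − 441/8. Dividing through by 441/16 gives the monic gcd a − 2.

a − 2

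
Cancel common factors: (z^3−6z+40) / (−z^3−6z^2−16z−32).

(−z^2+4z−10)/(z^2+2z+8)

By polynomial division,
  z^3−6z+40 = (−1)(−z^3−6z^2−16z−32) + (−6z^2−22z+8)
  −z^3−6z^2−16z−32 = ((1/6)z+7/18)(−6z^2−22z+8) + (−(79/9)z−316/9)
  −6z^2−22z+8 = ((54/79)z−18/79)(−(79/9)z−316/9) + (0)
Last nonzero remainder: −(79/9)z−316/9. Dividing through by −79/9 gives the monic gcd z+4.
Cancel z+4 from numerator and denominator to get the reduced form.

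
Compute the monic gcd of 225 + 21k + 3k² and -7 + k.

1

Apply the Euclidean algorithm:
  3k² + 21k + 225 = (3k + 42)(k - 7) + (519)
  k - 7 = ((1/519)k - 7/519)(519) + (0)
The last nonzero remainder is the constant 519, so the polynomials are coprime and gcd = 1.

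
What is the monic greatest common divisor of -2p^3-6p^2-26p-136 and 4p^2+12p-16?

Apply the Euclidean algorithm:
  -2p^3-6p^2-26p-136 = (-(1/2)p)(4p^2+12p-16) + (-34p-136)
  4p^2+12p-16 = (-(2/17)p+2/17)(-34p-136) + (0)
Last nonzero remainder: -34p-136. Dividing through by -34 gives the monic gcd p+4.

p+4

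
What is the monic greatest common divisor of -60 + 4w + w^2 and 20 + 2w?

10 + w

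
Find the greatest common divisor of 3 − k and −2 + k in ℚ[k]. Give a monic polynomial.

Repeated division with remainder:
  −k + 3 = (−1)(k − 2) + (1)
  k − 2 = (k − 2)(1) + (0)
The last nonzero remainder is the constant 1, so the polynomials are coprime and gcd = 1.

1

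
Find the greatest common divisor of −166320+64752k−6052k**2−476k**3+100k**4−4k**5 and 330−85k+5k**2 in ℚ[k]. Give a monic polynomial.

66−17k+k**2

By polynomial division,
  −4k**5+100k**4−476k**3−6052k**2+64752k−166320 = (−(4/5)k**3+(32/5)k**2+(332/5)k−504)(5k**2−85k+330) + (0)
Last nonzero remainder: 5k**2−85k+330. Dividing through by 5 gives the monic gcd k**2−17k+66.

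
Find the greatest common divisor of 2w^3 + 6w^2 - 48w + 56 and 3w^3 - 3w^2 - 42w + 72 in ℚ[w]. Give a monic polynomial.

w - 2

Apply the Euclidean algorithm:
  2w^3 + 6w^2 - 48w + 56 = (2/3)(3w^3 - 3w^2 - 42w + 72) + (8w^2 - 20w + 8)
  3w^3 - 3w^2 - 42w + 72 = ((3/8)w + 9/16)(8w^2 - 20w + 8) + (-(135/4)w + 135/2)
  8w^2 - 20w + 8 = (-(32/135)w + 16/135)(-(135/4)w + 135/2) + (0)
Last nonzero remainder: -(135/4)w + 135/2. Dividing through by -135/4 gives the monic gcd w - 2.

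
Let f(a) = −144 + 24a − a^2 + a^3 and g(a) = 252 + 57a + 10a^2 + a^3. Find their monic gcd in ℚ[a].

36 + 3a + a^2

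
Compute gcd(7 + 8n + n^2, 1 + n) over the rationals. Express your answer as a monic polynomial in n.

1 + n

By polynomial division,
  n^2 + 8n + 7 = (n + 7)(n + 1) + (0)
The last nonzero remainder n + 1 is already monic.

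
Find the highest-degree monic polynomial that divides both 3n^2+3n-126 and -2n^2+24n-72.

n-6

By polynomial division,
  3n^2+3n-126 = (-3/2)(-2n^2+24n-72) + (39n-234)
  -2n^2+24n-72 = (-(2/39)n+4/13)(39n-234) + (0)
Last nonzero remainder: 39n-234. Dividing through by 39 gives the monic gcd n-6.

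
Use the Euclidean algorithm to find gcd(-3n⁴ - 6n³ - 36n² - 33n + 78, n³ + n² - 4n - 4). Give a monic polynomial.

n + 2

Repeated division with remainder:
  -3n⁴ - 6n³ - 36n² - 33n + 78 = (-3n - 3)(n³ + n² - 4n - 4) + (-45n² - 57n + 66)
  n³ + n² - 4n - 4 = (-(1/45)n + 4/675)(-45n² - 57n + 66) + (-(494/225)n - 988/225)
  -45n² - 57n + 66 = ((10125/494)n - 7425/494)(-(494/225)n - 988/225) + (0)
Last nonzero remainder: -(494/225)n - 988/225. Dividing through by -494/225 gives the monic gcd n + 2.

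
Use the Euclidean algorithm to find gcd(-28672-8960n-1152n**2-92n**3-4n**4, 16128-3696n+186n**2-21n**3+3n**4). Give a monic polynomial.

Euclidean algorithm in ℚ[n]:
  -4n**4-92n**3-1152n**2-8960n-28672 = (-4/3)(3n**4-21n**3+186n**2-3696n+16128) + (-120n**3-904n**2-13888n-7168)
  3n**4-21n**3+186n**2-3696n+16128 = (-(1/40)n+109/300)(-120n**3-904n**2-13888n-7168) + ((12544/75)n**2+(87808/75)n+1404928/75)
  -120n**3-904n**2-13888n-7168 = (-(1125/1568)n-75/196)((12544/75)n**2+(87808/75)n+1404928/75) + (0)
Last nonzero remainder: (12544/75)n**2+(87808/75)n+1404928/75. Dividing through by 12544/75 gives the monic gcd n**2+7n+112.

112+7n+n**2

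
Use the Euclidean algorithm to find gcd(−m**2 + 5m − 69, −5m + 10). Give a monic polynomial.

1

Repeated division with remainder:
  −m**2 + 5m − 69 = ((1/5)m − 3/5)(−5m + 10) + (−63)
  −5m + 10 = ((5/63)m − 10/63)(−63) + (0)
The last nonzero remainder is the constant −63, so the polynomials are coprime and gcd = 1.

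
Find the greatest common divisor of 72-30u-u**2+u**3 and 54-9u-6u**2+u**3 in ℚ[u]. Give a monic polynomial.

-3+u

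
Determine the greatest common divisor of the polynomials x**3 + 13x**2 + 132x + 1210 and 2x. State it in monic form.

1

Euclidean algorithm in ℚ[x]:
  x**3 + 13x**2 + 132x + 1210 = ((1/2)x**2 + (13/2)x + 66)(2x) + (1210)
  2x = ((1/605)x)(1210) + (0)
The last nonzero remainder is the constant 1210, so the polynomials are coprime and gcd = 1.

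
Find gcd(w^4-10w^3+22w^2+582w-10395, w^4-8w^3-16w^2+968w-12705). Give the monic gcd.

By polynomial division,
  w^4-10w^3+22w^2+582w-10395 = (w^4-8w^3-16w^2+968w-12705) + (-2w^3+38w^2-386w+2310)
  w^4-8w^3-16w^2+968w-12705 = (-(1/2)w-11/2)(-2w^3+38w^2-386w+2310) + (0)
Last nonzero remainder: -2w^3+38w^2-386w+2310. Dividing through by -2 gives the monic gcd w^3-19w^2+193w-1155.

w^3-19w^2+193w-1155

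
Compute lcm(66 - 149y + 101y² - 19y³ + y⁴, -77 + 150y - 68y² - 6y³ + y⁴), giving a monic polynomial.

Repeated division with remainder:
  y⁴ - 19y³ + 101y² - 149y + 66 = (y⁴ - 6y³ - 68y² + 150y - 77) + (-13y³ + 169y² - 299y + 143)
  y⁴ - 6y³ - 68y² + 150y - 77 = (-(1/13)y - 7/13)(-13y³ + 169y² - 299y + 143) + (0)
Last nonzero remainder: -13y³ + 169y² - 299y + 143. Dividing through by -13 gives the monic gcd y³ - 13y² + 23y - 11.
Then lcm(f, g) = f·g / gcd(f, g); expanding and making the result monic gives the answer.

462 - 977y + 558y² - 32y³ - 12y⁴ + y⁵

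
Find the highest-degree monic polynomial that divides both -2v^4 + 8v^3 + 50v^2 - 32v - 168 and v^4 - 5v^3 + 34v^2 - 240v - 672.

By polynomial division,
  -2v^4 + 8v^3 + 50v^2 - 32v - 168 = (-2)(v^4 - 5v^3 + 34v^2 - 240v - 672) + (-2v^3 + 118v^2 - 512v - 1512)
  v^4 - 5v^3 + 34v^2 - 240v - 672 = (-(1/2)v - 27)(-2v^3 + 118v^2 - 512v - 1512) + (2964v^2 - 14820v - 41496)
  -2v^3 + 118v^2 - 512v - 1512 = (-(1/1482)v + 9/247)(2964v^2 - 14820v - 41496) + (0)
Last nonzero remainder: 2964v^2 - 14820v - 41496. Dividing through by 2964 gives the monic gcd v^2 - 5v - 14.

v^2 - 5v - 14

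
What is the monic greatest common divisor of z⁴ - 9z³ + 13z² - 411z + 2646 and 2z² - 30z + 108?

z² - 15z + 54

Euclidean algorithm in ℚ[z]:
  z⁴ - 9z³ + 13z² - 411z + 2646 = ((1/2)z² + 3z + 49/2)(2z² - 30z + 108) + (0)
Last nonzero remainder: 2z² - 30z + 108. Dividing through by 2 gives the monic gcd z² - 15z + 54.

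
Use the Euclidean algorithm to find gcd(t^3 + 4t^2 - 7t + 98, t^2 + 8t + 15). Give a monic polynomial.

1

By polynomial division,
  t^3 + 4t^2 - 7t + 98 = (t - 4)(t^2 + 8t + 15) + (10t + 158)
  t^2 + 8t + 15 = ((1/10)t - 39/50)(10t + 158) + (3456/25)
  10t + 158 = ((125/1728)t + 1975/1728)(3456/25) + (0)
The last nonzero remainder is the constant 3456/25, so the polynomials are coprime and gcd = 1.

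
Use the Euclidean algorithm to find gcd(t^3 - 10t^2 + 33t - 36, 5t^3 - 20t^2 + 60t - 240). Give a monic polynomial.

t - 4

Euclidean algorithm in ℚ[t]:
  t^3 - 10t^2 + 33t - 36 = (1/5)(5t^3 - 20t^2 + 60t - 240) + (-6t^2 + 21t + 12)
  5t^3 - 20t^2 + 60t - 240 = (-(5/6)t + 5/12)(-6t^2 + 21t + 12) + ((245/4)t - 245)
  -6t^2 + 21t + 12 = (-(24/245)t - 12/245)((245/4)t - 245) + (0)
Last nonzero remainder: (245/4)t - 245. Dividing through by 245/4 gives the monic gcd t - 4.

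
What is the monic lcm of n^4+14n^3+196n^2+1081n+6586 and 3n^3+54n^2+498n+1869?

Euclidean algorithm in ℚ[n]:
  n^4+14n^3+196n^2+1081n+6586 = ((1/3)n-4/3)(3n^3+54n^2+498n+1869) + (102n^2+1122n+9078)
  3n^3+54n^2+498n+1869 = ((1/34)n+7/34)(102n^2+1122n+9078) + (0)
Last nonzero remainder: 102n^2+1122n+9078. Dividing through by 102 gives the monic gcd n^2+11n+89.
Then lcm(f, g) = f·g / gcd(f, g); expanding and making the result monic gives the answer.

n^5+21n^4+294n^3+2453n^2+14153n+46102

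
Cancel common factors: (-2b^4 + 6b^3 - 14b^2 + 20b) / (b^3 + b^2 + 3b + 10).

(-2b^2 + 4b)/(b + 2)

Euclidean algorithm in ℚ[b]:
  -2b^4 + 6b^3 - 14b^2 + 20b = (-2b + 8)(b^3 + b^2 + 3b + 10) + (-16b^2 + 16b - 80)
  b^3 + b^2 + 3b + 10 = (-(1/16)b - 1/8)(-16b^2 + 16b - 80) + (0)
Last nonzero remainder: -16b^2 + 16b - 80. Dividing through by -16 gives the monic gcd b^2 - b + 5.
Cancel b^2 - b + 5 from numerator and denominator to get the reduced form.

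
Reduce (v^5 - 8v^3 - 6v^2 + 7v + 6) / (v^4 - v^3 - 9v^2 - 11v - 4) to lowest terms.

Apply the Euclidean algorithm:
  v^5 - 8v^3 - 6v^2 + 7v + 6 = (v + 1)(v^4 - v^3 - 9v^2 - 11v - 4) + (2v^3 + 14v^2 + 22v + 10)
  v^4 - v^3 - 9v^2 - 11v - 4 = ((1/2)v - 4)(2v^3 + 14v^2 + 22v + 10) + (36v^2 + 72v + 36)
  2v^3 + 14v^2 + 22v + 10 = ((1/18)v + 5/18)(36v^2 + 72v + 36) + (0)
Last nonzero remainder: 36v^2 + 72v + 36. Dividing through by 36 gives the monic gcd v^2 + 2v + 1.
Cancel v^2 + 2v + 1 from numerator and denominator to get the reduced form.

(v^3 - 2v^2 - 5v + 6)/(v^2 - 3v - 4)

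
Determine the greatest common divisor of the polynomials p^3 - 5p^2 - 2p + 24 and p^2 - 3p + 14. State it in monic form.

Euclidean algorithm in ℚ[p]:
  p^3 - 5p^2 - 2p + 24 = (p - 2)(p^2 - 3p + 14) + (-22p + 52)
  p^2 - 3p + 14 = (-(1/22)p + 7/242)(-22p + 52) + (1512/121)
  -22p + 52 = (-(1331/756)p + 1573/378)(1512/121) + (0)
The last nonzero remainder is the constant 1512/121, so the polynomials are coprime and gcd = 1.

1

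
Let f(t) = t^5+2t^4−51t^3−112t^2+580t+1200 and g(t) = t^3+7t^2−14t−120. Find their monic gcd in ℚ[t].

By polynomial division,
  t^5+2t^4−51t^3−112t^2+580t+1200 = (t^2−5t−2)(t^3+7t^2−14t−120) + (−48t^2−48t+960)
  t^3+7t^2−14t−120 = (−(1/48)t−1/8)(−48t^2−48t+960) + (0)
Last nonzero remainder: −48t^2−48t+960. Dividing through by −48 gives the monic gcd t^2+t−20.

t^2+t−20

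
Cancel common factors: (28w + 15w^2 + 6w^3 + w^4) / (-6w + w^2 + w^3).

(28 + 15w + 6w^2 + w^3)/(-6 + w + w^2)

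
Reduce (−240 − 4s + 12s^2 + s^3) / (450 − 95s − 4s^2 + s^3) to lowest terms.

(−24 + 2s + s^2)/(45 − 14s + s^2)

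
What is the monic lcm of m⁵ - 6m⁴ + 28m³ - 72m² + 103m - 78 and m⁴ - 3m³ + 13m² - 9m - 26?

m⁶ - 5m⁵ + 22m⁴ - 44m³ + 31m² + 25m - 78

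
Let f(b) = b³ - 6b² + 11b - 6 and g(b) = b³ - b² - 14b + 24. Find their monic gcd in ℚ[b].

Repeated division with remainder:
  b³ - 6b² + 11b - 6 = (b³ - b² - 14b + 24) + (-5b² + 25b - 30)
  b³ - b² - 14b + 24 = (-(1/5)b - 4/5)(-5b² + 25b - 30) + (0)
Last nonzero remainder: -5b² + 25b - 30. Dividing through by -5 gives the monic gcd b² - 5b + 6.

b² - 5b + 6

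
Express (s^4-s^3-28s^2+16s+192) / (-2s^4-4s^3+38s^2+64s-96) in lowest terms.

Apply the Euclidean algorithm:
  s^4-s^3-28s^2+16s+192 = (-1/2)(-2s^4-4s^3+38s^2+64s-96) + (-3s^3-9s^2+48s+144)
  -2s^4-4s^3+38s^2+64s-96 = ((2/3)s-2/3)(-3s^3-9s^2+48s+144) + (0)
Last nonzero remainder: -3s^3-9s^2+48s+144. Dividing through by -3 gives the monic gcd s^3+3s^2-16s-48.
Cancel s^3+3s^2-16s-48 from numerator and denominator to get the reduced form.

(-s+4)/(2s-2)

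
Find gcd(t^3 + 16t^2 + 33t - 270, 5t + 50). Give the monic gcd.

t + 10

Euclidean algorithm in ℚ[t]:
  t^3 + 16t^2 + 33t - 270 = ((1/5)t^2 + (6/5)t - 27/5)(5t + 50) + (0)
Last nonzero remainder: 5t + 50. Dividing through by 5 gives the monic gcd t + 10.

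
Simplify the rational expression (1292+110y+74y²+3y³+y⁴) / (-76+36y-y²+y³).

Apply the Euclidean algorithm:
  y⁴+3y³+74y²+110y+1292 = (y+4)(y³-y²+36y-76) + (42y²+42y+1596)
  y³-y²+36y-76 = ((1/42)y-1/21)(42y²+42y+1596) + (0)
Last nonzero remainder: 42y²+42y+1596. Dividing through by 42 gives the monic gcd y²+y+38.
Cancel y²+y+38 from numerator and denominator to get the reduced form.

(34+2y+y²)/(-2+y)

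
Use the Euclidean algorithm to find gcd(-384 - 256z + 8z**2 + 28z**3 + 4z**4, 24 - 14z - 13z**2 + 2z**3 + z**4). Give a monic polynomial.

By polynomial division,
  4z**4 + 28z**3 + 8z**2 - 256z - 384 = (4)(z**4 + 2z**3 - 13z**2 - 14z + 24) + (20z**3 + 60z**2 - 200z - 480)
  z**4 + 2z**3 - 13z**2 - 14z + 24 = ((1/20)z - 1/20)(20z**3 + 60z**2 - 200z - 480) + (0)
Last nonzero remainder: 20z**3 + 60z**2 - 200z - 480. Dividing through by 20 gives the monic gcd z**3 + 3z**2 - 10z - 24.

-24 - 10z + 3z**2 + z**3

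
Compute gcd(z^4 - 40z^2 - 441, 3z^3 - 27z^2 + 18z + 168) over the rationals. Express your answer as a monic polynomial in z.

z - 7

By polynomial division,
  z^4 - 40z^2 - 441 = ((1/3)z + 3)(3z^3 - 27z^2 + 18z + 168) + (35z^2 - 110z - 945)
  3z^3 - 27z^2 + 18z + 168 = ((3/35)z - 123/245)(35z^2 - 110z - 945) + ((2145/49)z - 2145/7)
  35z^2 - 110z - 945 = ((343/429)z + 441/143)((2145/49)z - 2145/7) + (0)
Last nonzero remainder: (2145/49)z - 2145/7. Dividing through by 2145/49 gives the monic gcd z - 7.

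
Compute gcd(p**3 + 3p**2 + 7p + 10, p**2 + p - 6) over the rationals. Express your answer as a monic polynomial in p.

1

Apply the Euclidean algorithm:
  p**3 + 3p**2 + 7p + 10 = (p + 2)(p**2 + p - 6) + (11p + 22)
  p**2 + p - 6 = ((1/11)p - 1/11)(11p + 22) + (-4)
  11p + 22 = (-(11/4)p - 11/2)(-4) + (0)
The last nonzero remainder is the constant -4, so the polynomials are coprime and gcd = 1.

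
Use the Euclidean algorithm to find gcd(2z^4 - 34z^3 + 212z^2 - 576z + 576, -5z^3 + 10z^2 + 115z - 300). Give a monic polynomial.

z^2 - 7z + 12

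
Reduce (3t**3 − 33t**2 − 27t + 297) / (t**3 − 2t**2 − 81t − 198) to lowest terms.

Repeated division with remainder:
  3t**3 − 33t**2 − 27t + 297 = (3)(t**3 − 2t**2 − 81t − 198) + (−27t**2 + 216t + 891)
  t**3 − 2t**2 − 81t − 198 = (−(1/27)t − 2/9)(−27t**2 + 216t + 891) + (0)
Last nonzero remainder: −27t**2 + 216t + 891. Dividing through by −27 gives the monic gcd t**2 − 8t − 33.
Cancel t**2 − 8t − 33 from numerator and denominator to get the reduced form.

(3t − 9)/(t + 6)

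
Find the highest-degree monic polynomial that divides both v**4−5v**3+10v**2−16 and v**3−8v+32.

v**2−4v+8

Apply the Euclidean algorithm:
  v**4−5v**3+10v**2−16 = (v−5)(v**3−8v+32) + (18v**2−72v+144)
  v**3−8v+32 = ((1/18)v+2/9)(18v**2−72v+144) + (0)
Last nonzero remainder: 18v**2−72v+144. Dividing through by 18 gives the monic gcd v**2−4v+8.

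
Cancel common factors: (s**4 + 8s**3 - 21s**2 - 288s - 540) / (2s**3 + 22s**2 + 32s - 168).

(s**3 + 2s**2 - 33s - 90)/(2s**2 + 10s - 28)

Apply the Euclidean algorithm:
  s**4 + 8s**3 - 21s**2 - 288s - 540 = ((1/2)s - 3/2)(2s**3 + 22s**2 + 32s - 168) + (-4s**2 - 156s - 792)
  2s**3 + 22s**2 + 32s - 168 = (-(1/2)s + 14)(-4s**2 - 156s - 792) + (1820s + 10920)
  -4s**2 - 156s - 792 = (-(1/455)s - 33/455)(1820s + 10920) + (0)
Last nonzero remainder: 1820s + 10920. Dividing through by 1820 gives the monic gcd s + 6.
Cancel s + 6 from numerator and denominator to get the reduced form.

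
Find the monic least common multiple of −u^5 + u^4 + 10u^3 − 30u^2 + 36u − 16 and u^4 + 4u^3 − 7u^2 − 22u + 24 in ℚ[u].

u^6 + 2u^5 − 13u^4 + 54u^2 − 92u + 48

By polynomial division,
  −u^5 + u^4 + 10u^3 − 30u^2 + 36u − 16 = (−u + 5)(u^4 + 4u^3 − 7u^2 − 22u + 24) + (−17u^3 − 17u^2 + 170u − 136)
  u^4 + 4u^3 − 7u^2 − 22u + 24 = (−(1/17)u − 3/17)(−17u^3 − 17u^2 + 170u − 136) + (0)
Last nonzero remainder: −17u^3 − 17u^2 + 170u − 136. Dividing through by −17 gives the monic gcd u^3 + u^2 − 10u + 8.
Then lcm(f, g) = f·g / gcd(f, g); expanding and making the result monic gives the answer.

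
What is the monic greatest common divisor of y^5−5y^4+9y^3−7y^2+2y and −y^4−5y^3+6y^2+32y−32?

y^2−3y+2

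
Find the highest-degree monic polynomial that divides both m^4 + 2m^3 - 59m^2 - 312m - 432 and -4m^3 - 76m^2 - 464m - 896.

By polynomial division,
  m^4 + 2m^3 - 59m^2 - 312m - 432 = (-(1/4)m + 17/4)(-4m^3 - 76m^2 - 464m - 896) + (148m^2 + 1436m + 3376)
  -4m^3 - 76m^2 - 464m - 896 = (-(1/37)m - 344/1369)(148m^2 + 1436m + 3376) + (-(16320/1369)m - 65280/1369)
  148m^2 + 1436m + 3376 = (-(50653/4080)m - 288859/4080)(-(16320/1369)m - 65280/1369) + (0)
Last nonzero remainder: -(16320/1369)m - 65280/1369. Dividing through by -16320/1369 gives the monic gcd m + 4.

m + 4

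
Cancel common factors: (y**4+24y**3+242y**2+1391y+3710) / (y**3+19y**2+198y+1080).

(y**3+14y**2+102y+371)/(y**2+9y+108)

Euclidean algorithm in ℚ[y]:
  y**4+24y**3+242y**2+1391y+3710 = (y+5)(y**3+19y**2+198y+1080) + (−51y**2−679y−1690)
  y**3+19y**2+198y+1080 = (−(1/51)y−290/2601)(−51y**2−679y−1690) + ((231898/2601)y+2318980/2601)
  −51y**2−679y−1690 = (−(132651/231898)y−439569/231898)((231898/2601)y+2318980/2601) + (0)
Last nonzero remainder: (231898/2601)y+2318980/2601. Dividing through by 231898/2601 gives the monic gcd y+10.
Cancel y+10 from numerator and denominator to get the reduced form.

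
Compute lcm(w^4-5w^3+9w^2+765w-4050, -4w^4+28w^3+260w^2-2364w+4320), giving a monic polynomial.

w^6-16w^5+88w^4+546w^3-12249w^2+62910w-97200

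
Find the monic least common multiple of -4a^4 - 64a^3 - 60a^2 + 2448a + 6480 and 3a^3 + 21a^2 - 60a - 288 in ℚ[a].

a^6 + 20a^5 + 47a^4 - 1064a^3 - 4548a^2 + 13104a + 51840

Apply the Euclidean algorithm:
  -4a^4 - 64a^3 - 60a^2 + 2448a + 6480 = (-(4/3)a - 12)(3a^3 + 21a^2 - 60a - 288) + (112a^2 + 1344a + 3024)
  3a^3 + 21a^2 - 60a - 288 = ((3/112)a - 15/112)(112a^2 + 1344a + 3024) + (39a + 117)
  112a^2 + 1344a + 3024 = ((112/39)a + 336/13)(39a + 117) + (0)
Last nonzero remainder: 39a + 117. Dividing through by 39 gives the monic gcd a + 3.
Then lcm(f, g) = f·g / gcd(f, g); expanding and making the result monic gives the answer.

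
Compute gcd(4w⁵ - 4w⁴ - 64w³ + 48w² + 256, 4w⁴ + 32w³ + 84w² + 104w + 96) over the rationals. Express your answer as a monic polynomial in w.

Apply the Euclidean algorithm:
  4w⁵ - 4w⁴ - 64w³ + 48w² + 256 = (w - 9)(4w⁴ + 32w³ + 84w² + 104w + 96) + (140w³ + 700w² + 840w + 1120)
  4w⁴ + 32w³ + 84w² + 104w + 96 = ((1/35)w + 3/35)(140w³ + 700w² + 840w + 1120) + (0)
Last nonzero remainder: 140w³ + 700w² + 840w + 1120. Dividing through by 140 gives the monic gcd w³ + 5w² + 6w + 8.

w³ + 5w² + 6w + 8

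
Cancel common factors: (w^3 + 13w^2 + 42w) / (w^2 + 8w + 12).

Apply the Euclidean algorithm:
  w^3 + 13w^2 + 42w = (w + 5)(w^2 + 8w + 12) + (-10w - 60)
  w^2 + 8w + 12 = (-(1/10)w - 1/5)(-10w - 60) + (0)
Last nonzero remainder: -10w - 60. Dividing through by -10 gives the monic gcd w + 6.
Cancel w + 6 from numerator and denominator to get the reduced form.

(w^2 + 7w)/(w + 2)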